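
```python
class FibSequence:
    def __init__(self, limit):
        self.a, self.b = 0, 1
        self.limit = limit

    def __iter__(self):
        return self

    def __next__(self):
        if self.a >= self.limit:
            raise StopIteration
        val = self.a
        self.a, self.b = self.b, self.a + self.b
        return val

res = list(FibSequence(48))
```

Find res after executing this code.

Step 1: Fibonacci-like sequence (a=0, b=1) until >= 48:
  Yield 0, then a,b = 1,1
  Yield 1, then a,b = 1,2
  Yield 1, then a,b = 2,3
  Yield 2, then a,b = 3,5
  Yield 3, then a,b = 5,8
  Yield 5, then a,b = 8,13
  Yield 8, then a,b = 13,21
  Yield 13, then a,b = 21,34
  Yield 21, then a,b = 34,55
  Yield 34, then a,b = 55,89
Step 2: 55 >= 48, stop.
Therefore res = [0, 1, 1, 2, 3, 5, 8, 13, 21, 34].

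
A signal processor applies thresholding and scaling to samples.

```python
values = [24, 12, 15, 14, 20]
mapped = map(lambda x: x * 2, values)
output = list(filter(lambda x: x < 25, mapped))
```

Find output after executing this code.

Step 1: Map x * 2:
  24 -> 48
  12 -> 24
  15 -> 30
  14 -> 28
  20 -> 40
Step 2: Filter for < 25:
  48: removed
  24: kept
  30: removed
  28: removed
  40: removed
Therefore output = [24].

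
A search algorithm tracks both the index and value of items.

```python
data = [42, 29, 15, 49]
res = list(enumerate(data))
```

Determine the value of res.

Step 1: enumerate pairs each element with its index:
  (0, 42)
  (1, 29)
  (2, 15)
  (3, 49)
Therefore res = [(0, 42), (1, 29), (2, 15), (3, 49)].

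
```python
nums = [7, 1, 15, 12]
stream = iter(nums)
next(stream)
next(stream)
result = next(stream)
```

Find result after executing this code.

Step 1: Create iterator over [7, 1, 15, 12].
Step 2: next() consumes 7.
Step 3: next() consumes 1.
Step 4: next() returns 15.
Therefore result = 15.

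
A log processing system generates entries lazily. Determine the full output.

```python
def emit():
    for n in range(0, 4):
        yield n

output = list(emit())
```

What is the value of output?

Step 1: The generator yields each value from range(0, 4).
Step 2: list() consumes all yields: [0, 1, 2, 3].
Therefore output = [0, 1, 2, 3].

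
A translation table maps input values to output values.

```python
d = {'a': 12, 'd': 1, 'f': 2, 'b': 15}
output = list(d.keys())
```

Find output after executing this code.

Step 1: d.keys() returns the dictionary keys in insertion order.
Therefore output = ['a', 'd', 'f', 'b'].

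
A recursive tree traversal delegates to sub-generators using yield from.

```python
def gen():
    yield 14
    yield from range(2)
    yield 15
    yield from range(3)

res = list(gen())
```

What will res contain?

Step 1: Trace yields in order:
  yield 14
  yield 0
  yield 1
  yield 15
  yield 0
  yield 1
  yield 2
Therefore res = [14, 0, 1, 15, 0, 1, 2].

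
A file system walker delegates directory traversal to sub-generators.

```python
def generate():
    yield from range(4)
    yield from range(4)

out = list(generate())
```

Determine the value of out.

Step 1: Trace yields in order:
  yield 0
  yield 1
  yield 2
  yield 3
  yield 0
  yield 1
  yield 2
  yield 3
Therefore out = [0, 1, 2, 3, 0, 1, 2, 3].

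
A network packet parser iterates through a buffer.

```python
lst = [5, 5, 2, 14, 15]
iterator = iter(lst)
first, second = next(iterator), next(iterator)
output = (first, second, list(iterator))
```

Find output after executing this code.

Step 1: Create iterator over [5, 5, 2, 14, 15].
Step 2: first = 5, second = 5.
Step 3: Remaining elements: [2, 14, 15].
Therefore output = (5, 5, [2, 14, 15]).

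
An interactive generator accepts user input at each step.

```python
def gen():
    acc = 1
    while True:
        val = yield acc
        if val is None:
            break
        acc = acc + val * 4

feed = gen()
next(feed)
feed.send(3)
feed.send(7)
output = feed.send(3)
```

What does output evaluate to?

Step 1: next() -> yield acc=1.
Step 2: send(3) -> val=3, acc = 1 + 3*4 = 13, yield 13.
Step 3: send(7) -> val=7, acc = 13 + 7*4 = 41, yield 41.
Step 4: send(3) -> val=3, acc = 41 + 3*4 = 53, yield 53.
Therefore output = 53.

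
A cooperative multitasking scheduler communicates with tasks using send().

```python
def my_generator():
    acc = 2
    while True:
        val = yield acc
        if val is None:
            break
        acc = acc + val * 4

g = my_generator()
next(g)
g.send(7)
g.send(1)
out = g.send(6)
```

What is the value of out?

Step 1: next() -> yield acc=2.
Step 2: send(7) -> val=7, acc = 2 + 7*4 = 30, yield 30.
Step 3: send(1) -> val=1, acc = 30 + 1*4 = 34, yield 34.
Step 4: send(6) -> val=6, acc = 34 + 6*4 = 58, yield 58.
Therefore out = 58.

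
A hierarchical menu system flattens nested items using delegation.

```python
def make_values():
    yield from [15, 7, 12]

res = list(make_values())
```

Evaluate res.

Step 1: yield from delegates to the iterable, yielding each element.
Step 2: Collected values: [15, 7, 12].
Therefore res = [15, 7, 12].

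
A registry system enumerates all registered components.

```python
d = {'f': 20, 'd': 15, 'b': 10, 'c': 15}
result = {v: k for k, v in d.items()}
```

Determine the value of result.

Step 1: Invert dict (swap keys and values):
  'f': 20 -> 20: 'f'
  'd': 15 -> 15: 'd'
  'b': 10 -> 10: 'b'
  'c': 15 -> 15: 'c'
Therefore result = {20: 'f', 15: 'c', 10: 'b'}.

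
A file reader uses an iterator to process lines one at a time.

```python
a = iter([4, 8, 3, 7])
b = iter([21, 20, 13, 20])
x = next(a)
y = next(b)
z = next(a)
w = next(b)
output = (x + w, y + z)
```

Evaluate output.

Step 1: a iterates [4, 8, 3, 7], b iterates [21, 20, 13, 20].
Step 2: x = next(a) = 4, y = next(b) = 21.
Step 3: z = next(a) = 8, w = next(b) = 20.
Step 4: output = (4 + 20, 21 + 8) = (24, 29).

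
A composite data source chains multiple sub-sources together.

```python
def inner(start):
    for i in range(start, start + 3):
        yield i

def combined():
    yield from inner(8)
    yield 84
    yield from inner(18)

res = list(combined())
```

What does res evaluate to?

Step 1: combined() delegates to inner(8):
  yield 8
  yield 9
  yield 10
Step 2: yield 84
Step 3: Delegates to inner(18):
  yield 18
  yield 19
  yield 20
Therefore res = [8, 9, 10, 84, 18, 19, 20].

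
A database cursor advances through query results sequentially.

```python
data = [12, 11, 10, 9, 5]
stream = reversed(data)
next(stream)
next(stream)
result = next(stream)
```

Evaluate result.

Step 1: reversed([12, 11, 10, 9, 5]) gives iterator: [5, 9, 10, 11, 12].
Step 2: First next() = 5, second next() = 9.
Step 3: Third next() = 10.
Therefore result = 10.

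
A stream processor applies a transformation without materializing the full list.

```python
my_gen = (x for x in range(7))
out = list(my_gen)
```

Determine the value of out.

Step 1: Generator expression iterates range(7): [0, 1, 2, 3, 4, 5, 6].
Step 2: list() collects all values.
Therefore out = [0, 1, 2, 3, 4, 5, 6].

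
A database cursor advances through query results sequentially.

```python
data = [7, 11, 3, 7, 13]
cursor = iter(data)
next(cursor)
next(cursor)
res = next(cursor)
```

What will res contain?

Step 1: Create iterator over [7, 11, 3, 7, 13].
Step 2: next() consumes 7.
Step 3: next() consumes 11.
Step 4: next() returns 3.
Therefore res = 3.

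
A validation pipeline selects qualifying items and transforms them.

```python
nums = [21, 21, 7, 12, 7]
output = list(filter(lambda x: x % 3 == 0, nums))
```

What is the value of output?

Step 1: Filter elements divisible by 3:
  21 % 3 = 0: kept
  21 % 3 = 0: kept
  7 % 3 = 1: removed
  12 % 3 = 0: kept
  7 % 3 = 1: removed
Therefore output = [21, 21, 12].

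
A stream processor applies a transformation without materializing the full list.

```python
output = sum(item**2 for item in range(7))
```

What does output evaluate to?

Step 1: Compute item**2 for each item in range(7):
  item=0: 0**2 = 0
  item=1: 1**2 = 1
  item=2: 2**2 = 4
  item=3: 3**2 = 9
  item=4: 4**2 = 16
  item=5: 5**2 = 25
  item=6: 6**2 = 36
Step 2: sum = 0 + 1 + 4 + 9 + 16 + 25 + 36 = 91.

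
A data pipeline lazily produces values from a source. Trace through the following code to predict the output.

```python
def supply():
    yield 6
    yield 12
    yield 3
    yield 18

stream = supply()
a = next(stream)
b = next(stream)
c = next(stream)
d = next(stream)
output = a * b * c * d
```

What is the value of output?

Step 1: Create generator and consume all values:
  a = next(stream) = 6
  b = next(stream) = 12
  c = next(stream) = 3
  d = next(stream) = 18
Step 2: output = 6 * 12 * 3 * 18 = 3888.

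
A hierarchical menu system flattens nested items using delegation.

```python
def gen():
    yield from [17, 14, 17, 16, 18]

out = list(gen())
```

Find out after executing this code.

Step 1: yield from delegates to the iterable, yielding each element.
Step 2: Collected values: [17, 14, 17, 16, 18].
Therefore out = [17, 14, 17, 16, 18].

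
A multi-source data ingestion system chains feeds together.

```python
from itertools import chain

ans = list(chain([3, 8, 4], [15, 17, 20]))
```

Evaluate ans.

Step 1: chain() concatenates iterables: [3, 8, 4] + [15, 17, 20].
Therefore ans = [3, 8, 4, 15, 17, 20].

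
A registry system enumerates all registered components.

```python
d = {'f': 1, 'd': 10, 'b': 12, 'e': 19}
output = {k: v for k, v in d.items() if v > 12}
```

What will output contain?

Step 1: Filter items where value > 12:
  'f': 1 <= 12: removed
  'd': 10 <= 12: removed
  'b': 12 <= 12: removed
  'e': 19 > 12: kept
Therefore output = {'e': 19}.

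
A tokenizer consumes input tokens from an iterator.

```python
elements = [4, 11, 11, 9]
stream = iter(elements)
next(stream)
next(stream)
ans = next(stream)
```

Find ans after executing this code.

Step 1: Create iterator over [4, 11, 11, 9].
Step 2: next() consumes 4.
Step 3: next() consumes 11.
Step 4: next() returns 11.
Therefore ans = 11.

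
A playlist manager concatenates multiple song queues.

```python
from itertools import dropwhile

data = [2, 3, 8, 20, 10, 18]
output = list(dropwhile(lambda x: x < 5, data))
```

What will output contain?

Step 1: dropwhile drops elements while < 5:
  2 < 5: dropped
  3 < 5: dropped
  8: kept (dropping stopped)
Step 2: Remaining elements kept regardless of condition.
Therefore output = [8, 20, 10, 18].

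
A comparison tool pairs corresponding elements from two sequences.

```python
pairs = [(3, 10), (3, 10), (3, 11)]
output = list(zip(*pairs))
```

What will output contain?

Step 1: zip(*pairs) transposes: unzips [(3, 10), (3, 10), (3, 11)] into separate sequences.
Step 2: First elements: (3, 3, 3), second elements: (10, 10, 11).
Therefore output = [(3, 3, 3), (10, 10, 11)].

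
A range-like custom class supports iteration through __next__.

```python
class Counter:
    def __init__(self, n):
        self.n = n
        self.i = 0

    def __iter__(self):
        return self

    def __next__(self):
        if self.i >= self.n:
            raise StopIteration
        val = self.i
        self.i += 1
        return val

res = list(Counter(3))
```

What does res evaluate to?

Step 1: Counter(3) creates an iterator counting 0 to 2.
Step 2: list() consumes all values: [0, 1, 2].
Therefore res = [0, 1, 2].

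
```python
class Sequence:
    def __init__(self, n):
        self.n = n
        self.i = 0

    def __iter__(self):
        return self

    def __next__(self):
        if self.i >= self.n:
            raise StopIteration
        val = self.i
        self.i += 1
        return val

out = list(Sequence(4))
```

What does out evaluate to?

Step 1: Sequence(4) creates an iterator counting 0 to 3.
Step 2: list() consumes all values: [0, 1, 2, 3].
Therefore out = [0, 1, 2, 3].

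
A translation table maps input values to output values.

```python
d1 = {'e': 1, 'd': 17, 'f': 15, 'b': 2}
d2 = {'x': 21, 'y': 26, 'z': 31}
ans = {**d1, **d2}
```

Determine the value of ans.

Step 1: Merge d1 and d2 (d2 values override on key conflicts).
Step 2: d1 has keys ['e', 'd', 'f', 'b'], d2 has keys ['x', 'y', 'z'].
Therefore ans = {'e': 1, 'd': 17, 'f': 15, 'b': 2, 'x': 21, 'y': 26, 'z': 31}.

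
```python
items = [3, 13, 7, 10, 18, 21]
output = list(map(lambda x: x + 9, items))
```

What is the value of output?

Step 1: Apply lambda x: x + 9 to each element:
  3 -> 12
  13 -> 22
  7 -> 16
  10 -> 19
  18 -> 27
  21 -> 30
Therefore output = [12, 22, 16, 19, 27, 30].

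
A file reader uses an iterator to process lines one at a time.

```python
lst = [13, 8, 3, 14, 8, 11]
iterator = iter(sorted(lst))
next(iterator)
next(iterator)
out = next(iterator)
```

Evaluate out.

Step 1: sorted([13, 8, 3, 14, 8, 11]) = [3, 8, 8, 11, 13, 14].
Step 2: Create iterator and skip 2 elements.
Step 3: next() returns 8.
Therefore out = 8.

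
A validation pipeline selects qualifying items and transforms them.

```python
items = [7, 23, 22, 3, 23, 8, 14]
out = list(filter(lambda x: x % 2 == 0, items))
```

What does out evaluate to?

Step 1: Filter elements divisible by 2:
  7 % 2 = 1: removed
  23 % 2 = 1: removed
  22 % 2 = 0: kept
  3 % 2 = 1: removed
  23 % 2 = 1: removed
  8 % 2 = 0: kept
  14 % 2 = 0: kept
Therefore out = [22, 8, 14].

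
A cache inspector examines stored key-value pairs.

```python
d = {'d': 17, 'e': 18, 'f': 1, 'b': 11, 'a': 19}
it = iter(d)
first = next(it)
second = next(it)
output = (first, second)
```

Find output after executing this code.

Step 1: iter(d) iterates over keys: ['d', 'e', 'f', 'b', 'a'].
Step 2: first = next(it) = 'd', second = next(it) = 'e'.
Therefore output = ('d', 'e').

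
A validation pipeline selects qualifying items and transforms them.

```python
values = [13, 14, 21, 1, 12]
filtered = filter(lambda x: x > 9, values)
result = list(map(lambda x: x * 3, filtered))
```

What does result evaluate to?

Step 1: Filter values for elements > 9:
  13: kept
  14: kept
  21: kept
  1: removed
  12: kept
Step 2: Map x * 3 on filtered [13, 14, 21, 12]:
  13 -> 39
  14 -> 42
  21 -> 63
  12 -> 36
Therefore result = [39, 42, 63, 36].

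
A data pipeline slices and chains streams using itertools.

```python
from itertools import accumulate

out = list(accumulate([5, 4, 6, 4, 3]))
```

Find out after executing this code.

Step 1: accumulate computes running sums:
  + 5 = 5
  + 4 = 9
  + 6 = 15
  + 4 = 19
  + 3 = 22
Therefore out = [5, 9, 15, 19, 22].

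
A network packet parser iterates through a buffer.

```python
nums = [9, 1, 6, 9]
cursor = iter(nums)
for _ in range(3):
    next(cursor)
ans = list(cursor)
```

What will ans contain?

Step 1: Create iterator over [9, 1, 6, 9].
Step 2: Advance 3 positions (consuming [9, 1, 6]).
Step 3: list() collects remaining elements: [9].
Therefore ans = [9].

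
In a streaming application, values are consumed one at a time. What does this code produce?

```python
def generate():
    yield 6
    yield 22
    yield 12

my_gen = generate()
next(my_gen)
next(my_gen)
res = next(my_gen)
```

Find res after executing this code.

Step 1: generate() creates a generator.
Step 2: next(my_gen) yields 6 (consumed and discarded).
Step 3: next(my_gen) yields 22 (consumed and discarded).
Step 4: next(my_gen) yields 12, assigned to res.
Therefore res = 12.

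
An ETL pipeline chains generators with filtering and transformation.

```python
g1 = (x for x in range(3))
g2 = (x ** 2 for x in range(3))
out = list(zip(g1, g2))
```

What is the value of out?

Step 1: g1 produces [0, 1, 2].
Step 2: g2 produces [0, 1, 4].
Step 3: zip pairs them: [(0, 0), (1, 1), (2, 4)].
Therefore out = [(0, 0), (1, 1), (2, 4)].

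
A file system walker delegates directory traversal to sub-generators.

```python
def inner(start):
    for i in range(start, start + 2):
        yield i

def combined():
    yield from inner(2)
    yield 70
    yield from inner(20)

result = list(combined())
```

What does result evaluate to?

Step 1: combined() delegates to inner(2):
  yield 2
  yield 3
Step 2: yield 70
Step 3: Delegates to inner(20):
  yield 20
  yield 21
Therefore result = [2, 3, 70, 20, 21].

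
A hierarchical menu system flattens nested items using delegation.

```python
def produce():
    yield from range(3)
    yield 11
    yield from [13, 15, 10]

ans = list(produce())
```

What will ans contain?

Step 1: Trace yields in order:
  yield 0
  yield 1
  yield 2
  yield 11
  yield 13
  yield 15
  yield 10
Therefore ans = [0, 1, 2, 11, 13, 15, 10].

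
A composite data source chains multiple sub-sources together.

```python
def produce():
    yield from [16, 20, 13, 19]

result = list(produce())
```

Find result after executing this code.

Step 1: yield from delegates to the iterable, yielding each element.
Step 2: Collected values: [16, 20, 13, 19].
Therefore result = [16, 20, 13, 19].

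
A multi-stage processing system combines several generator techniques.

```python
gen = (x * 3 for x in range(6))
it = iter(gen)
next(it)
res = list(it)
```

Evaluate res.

Step 1: Generator produces [0, 3, 6, 9, 12, 15].
Step 2: next(it) consumes first element (0).
Step 3: list(it) collects remaining: [3, 6, 9, 12, 15].
Therefore res = [3, 6, 9, 12, 15].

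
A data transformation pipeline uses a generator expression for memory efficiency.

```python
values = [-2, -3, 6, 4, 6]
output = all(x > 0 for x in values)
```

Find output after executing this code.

Step 1: Check x > 0 for each element in [-2, -3, 6, 4, 6]:
  -2 > 0: False
  -3 > 0: False
  6 > 0: True
  4 > 0: True
  6 > 0: True
Step 2: all() returns False.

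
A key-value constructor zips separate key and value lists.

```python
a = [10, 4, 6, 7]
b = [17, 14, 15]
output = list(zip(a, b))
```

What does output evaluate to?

Step 1: zip stops at shortest (len(a)=4, len(b)=3):
  Index 0: (10, 17)
  Index 1: (4, 14)
  Index 2: (6, 15)
Step 2: Last element of a (7) has no pair, dropped.
Therefore output = [(10, 17), (4, 14), (6, 15)].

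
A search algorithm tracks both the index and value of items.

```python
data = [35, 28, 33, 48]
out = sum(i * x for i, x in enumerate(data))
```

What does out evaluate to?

Step 1: Compute i * x for each (i, x) in enumerate([35, 28, 33, 48]):
  i=0, x=35: 0*35 = 0
  i=1, x=28: 1*28 = 28
  i=2, x=33: 2*33 = 66
  i=3, x=48: 3*48 = 144
Step 2: sum = 0 + 28 + 66 + 144 = 238.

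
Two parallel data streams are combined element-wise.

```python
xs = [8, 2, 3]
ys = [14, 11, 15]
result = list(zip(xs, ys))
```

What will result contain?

Step 1: zip pairs elements at same index:
  Index 0: (8, 14)
  Index 1: (2, 11)
  Index 2: (3, 15)
Therefore result = [(8, 14), (2, 11), (3, 15)].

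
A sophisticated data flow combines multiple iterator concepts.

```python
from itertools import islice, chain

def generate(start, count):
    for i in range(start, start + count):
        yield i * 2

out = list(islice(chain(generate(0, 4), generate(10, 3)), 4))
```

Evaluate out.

Step 1: generate(0, 4) yields [0, 2, 4, 6].
Step 2: generate(10, 3) yields [20, 22, 24].
Step 3: chain concatenates: [0, 2, 4, 6, 20, 22, 24].
Step 4: islice takes first 4: [0, 2, 4, 6].
Therefore out = [0, 2, 4, 6].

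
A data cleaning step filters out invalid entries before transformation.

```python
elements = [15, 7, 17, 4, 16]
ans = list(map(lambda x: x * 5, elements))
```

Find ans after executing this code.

Step 1: Apply lambda x: x * 5 to each element:
  15 -> 75
  7 -> 35
  17 -> 85
  4 -> 20
  16 -> 80
Therefore ans = [75, 35, 85, 20, 80].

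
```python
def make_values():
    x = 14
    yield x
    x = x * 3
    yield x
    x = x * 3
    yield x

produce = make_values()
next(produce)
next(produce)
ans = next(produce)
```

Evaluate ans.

Step 1: Trace through generator execution:
  Yield 1: x starts at 14, yield 14
  Yield 2: x = 14 * 3 = 42, yield 42
  Yield 3: x = 42 * 3 = 126, yield 126
Step 2: First next() gets 14, second next() gets the second value, third next() yields 126.
Therefore ans = 126.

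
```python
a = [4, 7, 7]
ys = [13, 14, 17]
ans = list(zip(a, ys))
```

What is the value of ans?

Step 1: zip pairs elements at same index:
  Index 0: (4, 13)
  Index 1: (7, 14)
  Index 2: (7, 17)
Therefore ans = [(4, 13), (7, 14), (7, 17)].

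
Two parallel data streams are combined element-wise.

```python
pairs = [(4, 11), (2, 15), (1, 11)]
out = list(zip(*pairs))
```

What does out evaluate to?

Step 1: zip(*pairs) transposes: unzips [(4, 11), (2, 15), (1, 11)] into separate sequences.
Step 2: First elements: (4, 2, 1), second elements: (11, 15, 11).
Therefore out = [(4, 2, 1), (11, 15, 11)].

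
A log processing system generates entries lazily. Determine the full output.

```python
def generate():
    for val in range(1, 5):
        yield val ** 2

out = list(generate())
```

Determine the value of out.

Step 1: For each val in range(1, 5), yield val**2:
  val=1: yield 1**2 = 1
  val=2: yield 2**2 = 4
  val=3: yield 3**2 = 9
  val=4: yield 4**2 = 16
Therefore out = [1, 4, 9, 16].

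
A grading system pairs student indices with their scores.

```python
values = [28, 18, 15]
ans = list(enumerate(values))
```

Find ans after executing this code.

Step 1: enumerate pairs each element with its index:
  (0, 28)
  (1, 18)
  (2, 15)
Therefore ans = [(0, 28), (1, 18), (2, 15)].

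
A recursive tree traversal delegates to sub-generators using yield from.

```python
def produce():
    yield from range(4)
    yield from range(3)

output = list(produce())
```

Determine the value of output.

Step 1: Trace yields in order:
  yield 0
  yield 1
  yield 2
  yield 3
  yield 0
  yield 1
  yield 2
Therefore output = [0, 1, 2, 3, 0, 1, 2].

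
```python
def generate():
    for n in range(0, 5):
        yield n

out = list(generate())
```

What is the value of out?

Step 1: The generator yields each value from range(0, 5).
Step 2: list() consumes all yields: [0, 1, 2, 3, 4].
Therefore out = [0, 1, 2, 3, 4].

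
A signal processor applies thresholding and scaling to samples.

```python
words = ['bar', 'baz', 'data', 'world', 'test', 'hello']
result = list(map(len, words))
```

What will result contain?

Step 1: Map len() to each word:
  'bar' -> 3
  'baz' -> 3
  'data' -> 4
  'world' -> 5
  'test' -> 4
  'hello' -> 5
Therefore result = [3, 3, 4, 5, 4, 5].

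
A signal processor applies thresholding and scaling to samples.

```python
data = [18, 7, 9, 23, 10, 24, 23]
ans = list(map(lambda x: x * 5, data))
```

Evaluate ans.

Step 1: Apply lambda x: x * 5 to each element:
  18 -> 90
  7 -> 35
  9 -> 45
  23 -> 115
  10 -> 50
  24 -> 120
  23 -> 115
Therefore ans = [90, 35, 45, 115, 50, 120, 115].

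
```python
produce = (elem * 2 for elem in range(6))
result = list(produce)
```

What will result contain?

Step 1: For each elem in range(6), compute elem*2:
  elem=0: 0*2 = 0
  elem=1: 1*2 = 2
  elem=2: 2*2 = 4
  elem=3: 3*2 = 6
  elem=4: 4*2 = 8
  elem=5: 5*2 = 10
Therefore result = [0, 2, 4, 6, 8, 10].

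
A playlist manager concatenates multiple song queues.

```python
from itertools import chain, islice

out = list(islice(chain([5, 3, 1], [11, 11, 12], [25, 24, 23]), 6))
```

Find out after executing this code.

Step 1: chain([5, 3, 1], [11, 11, 12], [25, 24, 23]) = [5, 3, 1, 11, 11, 12, 25, 24, 23].
Step 2: islice takes first 6 elements: [5, 3, 1, 11, 11, 12].
Therefore out = [5, 3, 1, 11, 11, 12].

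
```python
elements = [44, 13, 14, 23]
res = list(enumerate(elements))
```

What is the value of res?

Step 1: enumerate pairs each element with its index:
  (0, 44)
  (1, 13)
  (2, 14)
  (3, 23)
Therefore res = [(0, 44), (1, 13), (2, 14), (3, 23)].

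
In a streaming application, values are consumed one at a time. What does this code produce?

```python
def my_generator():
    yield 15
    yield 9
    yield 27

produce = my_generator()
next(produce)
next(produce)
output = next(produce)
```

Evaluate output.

Step 1: my_generator() creates a generator.
Step 2: next(produce) yields 15 (consumed and discarded).
Step 3: next(produce) yields 9 (consumed and discarded).
Step 4: next(produce) yields 27, assigned to output.
Therefore output = 27.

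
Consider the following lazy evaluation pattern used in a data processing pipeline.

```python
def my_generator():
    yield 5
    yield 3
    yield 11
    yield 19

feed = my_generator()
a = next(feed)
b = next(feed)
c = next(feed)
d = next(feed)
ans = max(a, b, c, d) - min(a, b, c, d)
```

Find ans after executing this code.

Step 1: Create generator and consume all values:
  a = next(feed) = 5
  b = next(feed) = 3
  c = next(feed) = 11
  d = next(feed) = 19
Step 2: max = 19, min = 3, ans = 19 - 3 = 16.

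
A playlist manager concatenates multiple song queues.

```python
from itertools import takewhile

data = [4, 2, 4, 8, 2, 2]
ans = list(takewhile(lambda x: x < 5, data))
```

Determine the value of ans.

Step 1: takewhile stops at first element >= 5:
  4 < 5: take
  2 < 5: take
  4 < 5: take
  8 >= 5: stop
Therefore ans = [4, 2, 4].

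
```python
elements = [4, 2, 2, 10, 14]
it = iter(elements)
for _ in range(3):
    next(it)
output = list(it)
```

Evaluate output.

Step 1: Create iterator over [4, 2, 2, 10, 14].
Step 2: Advance 3 positions (consuming [4, 2, 2]).
Step 3: list() collects remaining elements: [10, 14].
Therefore output = [10, 14].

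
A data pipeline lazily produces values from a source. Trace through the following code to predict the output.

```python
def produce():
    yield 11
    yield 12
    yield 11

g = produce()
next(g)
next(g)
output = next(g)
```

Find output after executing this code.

Step 1: produce() creates a generator.
Step 2: next(g) yields 11 (consumed and discarded).
Step 3: next(g) yields 12 (consumed and discarded).
Step 4: next(g) yields 11, assigned to output.
Therefore output = 11.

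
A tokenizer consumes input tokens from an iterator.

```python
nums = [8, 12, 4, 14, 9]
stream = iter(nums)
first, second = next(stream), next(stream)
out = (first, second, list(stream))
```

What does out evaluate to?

Step 1: Create iterator over [8, 12, 4, 14, 9].
Step 2: first = 8, second = 12.
Step 3: Remaining elements: [4, 14, 9].
Therefore out = (8, 12, [4, 14, 9]).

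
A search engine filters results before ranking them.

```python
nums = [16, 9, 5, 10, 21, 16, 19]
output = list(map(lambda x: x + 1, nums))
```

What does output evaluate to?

Step 1: Apply lambda x: x + 1 to each element:
  16 -> 17
  9 -> 10
  5 -> 6
  10 -> 11
  21 -> 22
  16 -> 17
  19 -> 20
Therefore output = [17, 10, 6, 11, 22, 17, 20].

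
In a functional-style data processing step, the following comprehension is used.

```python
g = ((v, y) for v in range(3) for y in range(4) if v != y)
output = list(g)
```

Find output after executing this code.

Step 1: Nested generator over range(3) x range(4) where v != y:
  (0, 0): excluded (v == y)
  (0, 1): included
  (0, 2): included
  (0, 3): included
  (1, 0): included
  (1, 1): excluded (v == y)
  (1, 2): included
  (1, 3): included
  (2, 0): included
  (2, 1): included
  (2, 2): excluded (v == y)
  (2, 3): included
Therefore output = [(0, 1), (0, 2), (0, 3), (1, 0), (1, 2), (1, 3), (2, 0), (2, 1), (2, 3)].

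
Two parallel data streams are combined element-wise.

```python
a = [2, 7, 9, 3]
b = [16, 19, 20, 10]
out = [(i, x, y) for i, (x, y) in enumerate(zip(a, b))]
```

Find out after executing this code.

Step 1: enumerate(zip(a, b)) gives index with paired elements:
  i=0: (2, 16)
  i=1: (7, 19)
  i=2: (9, 20)
  i=3: (3, 10)
Therefore out = [(0, 2, 16), (1, 7, 19), (2, 9, 20), (3, 3, 10)].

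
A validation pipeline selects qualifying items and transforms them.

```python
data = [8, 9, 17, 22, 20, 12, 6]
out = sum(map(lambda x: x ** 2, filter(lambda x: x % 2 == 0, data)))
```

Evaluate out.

Step 1: Filter even numbers from [8, 9, 17, 22, 20, 12, 6]: [8, 22, 20, 12, 6]
Step 2: Square each: [64, 484, 400, 144, 36]
Step 3: Sum = 1128.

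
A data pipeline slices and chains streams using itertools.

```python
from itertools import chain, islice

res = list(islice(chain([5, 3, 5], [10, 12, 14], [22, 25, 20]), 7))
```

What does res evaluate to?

Step 1: chain([5, 3, 5], [10, 12, 14], [22, 25, 20]) = [5, 3, 5, 10, 12, 14, 22, 25, 20].
Step 2: islice takes first 7 elements: [5, 3, 5, 10, 12, 14, 22].
Therefore res = [5, 3, 5, 10, 12, 14, 22].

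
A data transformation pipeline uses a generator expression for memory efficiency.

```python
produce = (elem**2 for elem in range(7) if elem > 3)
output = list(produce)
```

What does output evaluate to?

Step 1: For range(7), keep elem > 3, then square:
  elem=0: 0 <= 3, excluded
  elem=1: 1 <= 3, excluded
  elem=2: 2 <= 3, excluded
  elem=3: 3 <= 3, excluded
  elem=4: 4 > 3, yield 4**2 = 16
  elem=5: 5 > 3, yield 5**2 = 25
  elem=6: 6 > 3, yield 6**2 = 36
Therefore output = [16, 25, 36].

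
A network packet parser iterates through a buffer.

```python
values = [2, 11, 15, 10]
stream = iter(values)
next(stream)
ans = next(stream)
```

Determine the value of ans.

Step 1: Create iterator over [2, 11, 15, 10].
Step 2: next() consumes 2.
Step 3: next() returns 11.
Therefore ans = 11.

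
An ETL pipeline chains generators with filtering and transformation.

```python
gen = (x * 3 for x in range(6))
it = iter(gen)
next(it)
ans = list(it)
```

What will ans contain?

Step 1: Generator produces [0, 3, 6, 9, 12, 15].
Step 2: next(it) consumes first element (0).
Step 3: list(it) collects remaining: [3, 6, 9, 12, 15].
Therefore ans = [3, 6, 9, 12, 15].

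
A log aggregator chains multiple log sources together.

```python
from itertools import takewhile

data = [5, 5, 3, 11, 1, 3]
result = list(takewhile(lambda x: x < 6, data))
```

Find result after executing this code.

Step 1: takewhile stops at first element >= 6:
  5 < 6: take
  5 < 6: take
  3 < 6: take
  11 >= 6: stop
Therefore result = [5, 5, 3].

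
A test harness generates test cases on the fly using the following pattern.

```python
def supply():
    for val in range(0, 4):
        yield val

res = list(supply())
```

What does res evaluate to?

Step 1: The generator yields each value from range(0, 4).
Step 2: list() consumes all yields: [0, 1, 2, 3].
Therefore res = [0, 1, 2, 3].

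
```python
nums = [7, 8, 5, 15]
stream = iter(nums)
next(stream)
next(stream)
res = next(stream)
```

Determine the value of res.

Step 1: Create iterator over [7, 8, 5, 15].
Step 2: next() consumes 7.
Step 3: next() consumes 8.
Step 4: next() returns 5.
Therefore res = 5.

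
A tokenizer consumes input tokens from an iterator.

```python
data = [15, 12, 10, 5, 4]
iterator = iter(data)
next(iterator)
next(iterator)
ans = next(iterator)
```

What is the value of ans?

Step 1: Create iterator over [15, 12, 10, 5, 4].
Step 2: next() consumes 15.
Step 3: next() consumes 12.
Step 4: next() returns 10.
Therefore ans = 10.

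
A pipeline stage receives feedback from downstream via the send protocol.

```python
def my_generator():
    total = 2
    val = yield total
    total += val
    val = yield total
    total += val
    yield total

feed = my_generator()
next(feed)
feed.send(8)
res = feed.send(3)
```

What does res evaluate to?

Step 1: next() -> yield total=2.
Step 2: send(8) -> val=8, total = 2+8 = 10, yield 10.
Step 3: send(3) -> val=3, total = 10+3 = 13, yield 13.
Therefore res = 13.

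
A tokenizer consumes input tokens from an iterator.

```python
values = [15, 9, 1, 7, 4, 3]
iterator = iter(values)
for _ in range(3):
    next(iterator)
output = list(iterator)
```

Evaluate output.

Step 1: Create iterator over [15, 9, 1, 7, 4, 3].
Step 2: Advance 3 positions (consuming [15, 9, 1]).
Step 3: list() collects remaining elements: [7, 4, 3].
Therefore output = [7, 4, 3].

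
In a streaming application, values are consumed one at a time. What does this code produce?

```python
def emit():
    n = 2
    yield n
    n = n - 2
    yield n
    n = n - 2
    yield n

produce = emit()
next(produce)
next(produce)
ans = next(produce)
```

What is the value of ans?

Step 1: Trace through generator execution:
  Yield 1: n starts at 2, yield 2
  Yield 2: n = 2 - 2 = 0, yield 0
  Yield 3: n = 0 - 2 = -2, yield -2
Step 2: First next() gets 2, second next() gets the second value, third next() yields -2.
Therefore ans = -2.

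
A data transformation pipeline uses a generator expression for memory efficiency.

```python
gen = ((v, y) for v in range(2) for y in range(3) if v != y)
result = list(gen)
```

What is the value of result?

Step 1: Nested generator over range(2) x range(3) where v != y:
  (0, 0): excluded (v == y)
  (0, 1): included
  (0, 2): included
  (1, 0): included
  (1, 1): excluded (v == y)
  (1, 2): included
Therefore result = [(0, 1), (0, 2), (1, 0), (1, 2)].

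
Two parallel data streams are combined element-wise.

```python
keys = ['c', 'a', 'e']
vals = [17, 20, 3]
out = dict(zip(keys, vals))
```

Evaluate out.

Step 1: zip pairs keys with values:
  'c' -> 17
  'a' -> 20
  'e' -> 3
Therefore out = {'c': 17, 'a': 20, 'e': 3}.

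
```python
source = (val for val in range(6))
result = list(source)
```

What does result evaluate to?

Step 1: Generator expression iterates range(6): [0, 1, 2, 3, 4, 5].
Step 2: list() collects all values.
Therefore result = [0, 1, 2, 3, 4, 5].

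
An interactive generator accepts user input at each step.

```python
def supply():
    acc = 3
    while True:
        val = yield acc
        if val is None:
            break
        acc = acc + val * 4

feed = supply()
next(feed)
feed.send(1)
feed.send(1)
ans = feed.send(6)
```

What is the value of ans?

Step 1: next() -> yield acc=3.
Step 2: send(1) -> val=1, acc = 3 + 1*4 = 7, yield 7.
Step 3: send(1) -> val=1, acc = 7 + 1*4 = 11, yield 11.
Step 4: send(6) -> val=6, acc = 11 + 6*4 = 35, yield 35.
Therefore ans = 35.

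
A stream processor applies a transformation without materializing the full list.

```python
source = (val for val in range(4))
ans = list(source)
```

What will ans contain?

Step 1: Generator expression iterates range(4): [0, 1, 2, 3].
Step 2: list() collects all values.
Therefore ans = [0, 1, 2, 3].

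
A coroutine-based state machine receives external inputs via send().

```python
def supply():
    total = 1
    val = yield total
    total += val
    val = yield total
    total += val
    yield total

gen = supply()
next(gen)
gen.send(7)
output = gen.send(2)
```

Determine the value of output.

Step 1: next() -> yield total=1.
Step 2: send(7) -> val=7, total = 1+7 = 8, yield 8.
Step 3: send(2) -> val=2, total = 8+2 = 10, yield 10.
Therefore output = 10.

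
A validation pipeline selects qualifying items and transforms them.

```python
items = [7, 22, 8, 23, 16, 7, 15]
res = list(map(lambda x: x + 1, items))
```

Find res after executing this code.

Step 1: Apply lambda x: x + 1 to each element:
  7 -> 8
  22 -> 23
  8 -> 9
  23 -> 24
  16 -> 17
  7 -> 8
  15 -> 16
Therefore res = [8, 23, 9, 24, 17, 8, 16].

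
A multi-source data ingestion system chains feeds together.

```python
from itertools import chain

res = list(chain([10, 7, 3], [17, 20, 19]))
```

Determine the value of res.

Step 1: chain() concatenates iterables: [10, 7, 3] + [17, 20, 19].
Therefore res = [10, 7, 3, 17, 20, 19].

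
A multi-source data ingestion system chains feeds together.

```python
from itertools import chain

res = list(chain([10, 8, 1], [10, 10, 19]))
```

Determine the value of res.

Step 1: chain() concatenates iterables: [10, 8, 1] + [10, 10, 19].
Therefore res = [10, 8, 1, 10, 10, 19].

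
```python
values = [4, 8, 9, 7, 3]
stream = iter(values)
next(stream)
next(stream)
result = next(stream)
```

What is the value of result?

Step 1: Create iterator over [4, 8, 9, 7, 3].
Step 2: next() consumes 4.
Step 3: next() consumes 8.
Step 4: next() returns 9.
Therefore result = 9.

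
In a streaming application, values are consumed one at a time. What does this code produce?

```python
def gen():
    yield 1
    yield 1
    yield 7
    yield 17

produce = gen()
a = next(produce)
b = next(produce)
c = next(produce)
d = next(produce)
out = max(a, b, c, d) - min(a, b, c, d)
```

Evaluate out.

Step 1: Create generator and consume all values:
  a = next(produce) = 1
  b = next(produce) = 1
  c = next(produce) = 7
  d = next(produce) = 17
Step 2: max = 17, min = 1, out = 17 - 1 = 16.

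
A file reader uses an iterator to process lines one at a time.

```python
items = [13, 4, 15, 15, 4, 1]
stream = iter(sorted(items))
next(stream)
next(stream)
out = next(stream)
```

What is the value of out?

Step 1: sorted([13, 4, 15, 15, 4, 1]) = [1, 4, 4, 13, 15, 15].
Step 2: Create iterator and skip 2 elements.
Step 3: next() returns 4.
Therefore out = 4.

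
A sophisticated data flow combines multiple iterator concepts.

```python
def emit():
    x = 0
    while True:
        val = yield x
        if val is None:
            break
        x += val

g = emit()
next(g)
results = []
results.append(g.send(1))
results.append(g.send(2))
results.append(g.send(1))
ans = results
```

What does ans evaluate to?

Step 1: next(g) -> yield 0.
Step 2: send(1) -> x = 1, yield 1.
Step 3: send(2) -> x = 3, yield 3.
Step 4: send(1) -> x = 4, yield 4.
Therefore ans = [1, 3, 4].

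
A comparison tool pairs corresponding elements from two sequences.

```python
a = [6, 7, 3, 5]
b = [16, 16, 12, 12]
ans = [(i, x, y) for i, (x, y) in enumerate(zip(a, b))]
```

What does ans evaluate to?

Step 1: enumerate(zip(a, b)) gives index with paired elements:
  i=0: (6, 16)
  i=1: (7, 16)
  i=2: (3, 12)
  i=3: (5, 12)
Therefore ans = [(0, 6, 16), (1, 7, 16), (2, 3, 12), (3, 5, 12)].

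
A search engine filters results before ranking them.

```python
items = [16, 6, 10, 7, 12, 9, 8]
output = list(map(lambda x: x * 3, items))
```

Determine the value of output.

Step 1: Apply lambda x: x * 3 to each element:
  16 -> 48
  6 -> 18
  10 -> 30
  7 -> 21
  12 -> 36
  9 -> 27
  8 -> 24
Therefore output = [48, 18, 30, 21, 36, 27, 24].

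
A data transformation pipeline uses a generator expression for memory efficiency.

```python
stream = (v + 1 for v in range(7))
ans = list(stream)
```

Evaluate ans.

Step 1: For each v in range(7), compute v+1:
  v=0: 0+1 = 1
  v=1: 1+1 = 2
  v=2: 2+1 = 3
  v=3: 3+1 = 4
  v=4: 4+1 = 5
  v=5: 5+1 = 6
  v=6: 6+1 = 7
Therefore ans = [1, 2, 3, 4, 5, 6, 7].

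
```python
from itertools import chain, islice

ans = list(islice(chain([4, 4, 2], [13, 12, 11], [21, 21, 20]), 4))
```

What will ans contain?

Step 1: chain([4, 4, 2], [13, 12, 11], [21, 21, 20]) = [4, 4, 2, 13, 12, 11, 21, 21, 20].
Step 2: islice takes first 4 elements: [4, 4, 2, 13].
Therefore ans = [4, 4, 2, 13].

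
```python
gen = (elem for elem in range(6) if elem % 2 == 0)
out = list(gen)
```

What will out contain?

Step 1: Filter range(6) keeping only even values:
  elem=0: even, included
  elem=1: odd, excluded
  elem=2: even, included
  elem=3: odd, excluded
  elem=4: even, included
  elem=5: odd, excluded
Therefore out = [0, 2, 4].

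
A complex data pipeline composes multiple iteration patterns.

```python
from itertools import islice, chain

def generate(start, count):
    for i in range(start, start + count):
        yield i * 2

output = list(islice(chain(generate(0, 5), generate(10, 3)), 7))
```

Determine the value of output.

Step 1: generate(0, 5) yields [0, 2, 4, 6, 8].
Step 2: generate(10, 3) yields [20, 22, 24].
Step 3: chain concatenates: [0, 2, 4, 6, 8, 20, 22, 24].
Step 4: islice takes first 7: [0, 2, 4, 6, 8, 20, 22].
Therefore output = [0, 2, 4, 6, 8, 20, 22].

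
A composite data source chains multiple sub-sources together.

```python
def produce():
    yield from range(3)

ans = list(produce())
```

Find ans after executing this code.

Step 1: yield from delegates to the iterable, yielding each element.
Step 2: Collected values: [0, 1, 2].
Therefore ans = [0, 1, 2].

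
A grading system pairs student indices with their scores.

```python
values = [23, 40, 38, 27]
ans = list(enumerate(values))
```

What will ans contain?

Step 1: enumerate pairs each element with its index:
  (0, 23)
  (1, 40)
  (2, 38)
  (3, 27)
Therefore ans = [(0, 23), (1, 40), (2, 38), (3, 27)].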